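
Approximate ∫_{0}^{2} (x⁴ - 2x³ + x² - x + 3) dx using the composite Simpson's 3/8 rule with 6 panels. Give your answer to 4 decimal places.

5.0741

h = (2 − 0)/6 = 0.333333.
Nodes x₀,…,x₆ = 0, 0.333333, 0.666667, 1, 1.333333, 1.666667, 2.
f(x) = x⁴ - 2x³ + x² - x + 3: f₀=3, f₁=2.716049, f₂=2.382716, f₃=2, f₄=1.864198, f₅=2.567901, f₆=5.
(3h/8)·[f₀ + 3f₁ + 3f₂ + 2f₃ + 3f₄ + 3f₅ + f₆] = 0.125·(40.592593) = 5.0741.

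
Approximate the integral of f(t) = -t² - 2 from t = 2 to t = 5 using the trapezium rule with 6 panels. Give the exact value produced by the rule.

h = (5 − 2)/6 = 0.5.
Nodes t₀,…,t₆ = 2, 2.5, 3, 3.5, 4, 4.5, 5.
f(t) = -t² - 2: f₀=-6, f₁=-8.25, f₂=-11, f₃=-14.25, f₄=-18, f₅=-22.25, f₆=-27.
(h/2)·[f₀ + 2f₁ + 2f₂ + 2f₃ + 2f₄ + 2f₅ + f₆] = 0.25·(-180.5) = -45.125.

-45.125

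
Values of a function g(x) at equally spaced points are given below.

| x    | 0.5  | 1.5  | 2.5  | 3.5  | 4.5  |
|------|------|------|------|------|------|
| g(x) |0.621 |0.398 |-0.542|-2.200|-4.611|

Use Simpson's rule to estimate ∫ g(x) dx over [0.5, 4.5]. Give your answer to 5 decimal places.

h = 1, n = 4.
(h/3)·[y₀ + 4y₁ + 2y₂ + 4y₃ + y₄] = 0.333333·(-12.282) = -4.09400.

-4.09400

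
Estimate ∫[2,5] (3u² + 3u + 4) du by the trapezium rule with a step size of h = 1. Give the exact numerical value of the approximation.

162

h = (5 − 2)/3 = 1.
Nodes u₀,…,u₃ = 2, 3, 4, 5.
f(u) = 3u² + 3u + 4: f₀=22, f₁=40, f₂=64, f₃=94.
(h/2)·[f₀ + 2f₁ + 2f₂ + f₃] = 0.5·(324) = 162.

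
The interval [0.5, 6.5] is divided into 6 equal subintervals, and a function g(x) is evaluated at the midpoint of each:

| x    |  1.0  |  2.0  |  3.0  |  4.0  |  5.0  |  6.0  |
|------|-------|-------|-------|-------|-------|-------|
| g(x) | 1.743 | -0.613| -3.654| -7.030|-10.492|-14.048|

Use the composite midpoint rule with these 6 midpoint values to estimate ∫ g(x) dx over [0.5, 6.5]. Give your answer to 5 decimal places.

-34.09400

h = 1, n = 6.
h·[y(m₁) + y(m₂) + y(m₃) + y(m₄) + y(m₅) + y(m₆)] = 1·(-34.094) = -34.09400.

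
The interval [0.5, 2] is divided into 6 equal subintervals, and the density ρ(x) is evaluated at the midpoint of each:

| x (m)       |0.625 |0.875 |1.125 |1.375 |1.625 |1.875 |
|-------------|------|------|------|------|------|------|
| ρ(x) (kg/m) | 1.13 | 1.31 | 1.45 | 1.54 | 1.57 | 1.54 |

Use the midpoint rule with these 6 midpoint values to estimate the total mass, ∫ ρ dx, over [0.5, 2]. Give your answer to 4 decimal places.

2.1350

h = 0.25, n = 6.
h·[y(m₁) + y(m₂) + y(m₃) + y(m₄) + y(m₅) + y(m₆)] = 0.25·(8.54) = 2.1350.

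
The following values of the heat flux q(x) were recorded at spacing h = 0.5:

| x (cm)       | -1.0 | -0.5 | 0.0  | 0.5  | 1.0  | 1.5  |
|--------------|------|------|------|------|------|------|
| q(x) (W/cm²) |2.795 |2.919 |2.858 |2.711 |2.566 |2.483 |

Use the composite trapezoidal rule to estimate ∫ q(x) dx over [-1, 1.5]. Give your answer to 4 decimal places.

h = 0.5, n = 5.
(h/2)·[y₀ + 2y₁ + 2y₂ + 2y₃ + 2y₄ + y₅] = 0.25·(27.386) = 6.8465.

6.8465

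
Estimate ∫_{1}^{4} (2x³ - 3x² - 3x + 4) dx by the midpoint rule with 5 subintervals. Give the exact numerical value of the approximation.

h = (4 − 1)/5 = 0.6.
Midpoints m₁,…,m₅ = 1.3, 1.9, 2.5, 3.1, 3.7.
f(m₁)=-0.576, f(m₂)=1.188, f(m₃)=9, f(m₄)=25.452, f(m₅)=53.136.
h·[f(m₁) + f(m₂) + f(m₃) + f(m₄) + f(m₅)] = 0.6·(88.2) = 52.92.

52.92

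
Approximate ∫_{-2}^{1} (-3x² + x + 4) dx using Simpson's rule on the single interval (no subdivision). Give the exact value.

S = (b−a)/6 · [f(-2) + 4f(-0.5) + f(1)] = 0.5·[(-10) + 4·2.75 + 2] = 1.5.

1.5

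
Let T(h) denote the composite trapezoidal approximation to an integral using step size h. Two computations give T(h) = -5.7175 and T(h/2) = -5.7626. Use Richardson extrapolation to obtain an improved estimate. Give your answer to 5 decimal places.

R = (4·T(h/2) − T(h)) / 3 = (4·(-5.7626) − (-5.7175))/3 = (-17.3329)/3 = -5.77763.

-5.77763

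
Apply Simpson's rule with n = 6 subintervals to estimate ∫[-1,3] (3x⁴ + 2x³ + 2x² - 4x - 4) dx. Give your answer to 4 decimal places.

173.3827

h = (3 − (-1))/6 = 0.666667.
Nodes x₀,…,x₆ = -1, -0.333333, 0.333333, 1, 1.666667, 2.333333, 3.
f(x) = 3x⁴ + 2x³ + 2x² - 4x - 4: f₀=3, f₁=-2.481481, f₂=-5, f₃=-1, f₄=27.296296, f₅=111.888889, f₆=299.
(h/3)·[f₀ + 4f₁ + 2f₂ + 4f₃ + 2f₄ + 4f₅ + f₆] = 0.222222·(780.222222) = 173.3827.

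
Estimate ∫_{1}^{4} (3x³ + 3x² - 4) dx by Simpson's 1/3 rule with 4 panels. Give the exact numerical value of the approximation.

h = (4 − 1)/4 = 0.75.
Nodes x₀,…,x₄ = 1, 1.75, 2.5, 3.25, 4.
f(x) = 3x³ + 3x² - 4: f₀=2, f₁=21.265625, f₂=61.625, f₃=130.671875, f₄=236.
(h/3)·[f₀ + 4f₁ + 2f₂ + 4f₃ + f₄] = 0.25·(969) = 242.25.

242.25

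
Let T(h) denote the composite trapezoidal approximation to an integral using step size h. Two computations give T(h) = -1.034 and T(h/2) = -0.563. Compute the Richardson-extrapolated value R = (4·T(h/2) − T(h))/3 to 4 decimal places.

-0.4060

R = (4·T(h/2) − T(h)) / 3 = (4·(-0.563) − (-1.034))/3 = (-1.218)/3 = -0.4060.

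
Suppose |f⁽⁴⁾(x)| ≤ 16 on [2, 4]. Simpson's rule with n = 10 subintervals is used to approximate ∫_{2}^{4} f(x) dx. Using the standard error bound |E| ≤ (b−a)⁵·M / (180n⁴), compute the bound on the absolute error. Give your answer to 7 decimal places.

0.0002844

|E| ≤ (2)⁵·16 / (180·10⁴) = 512/1800000 = 0.0002844.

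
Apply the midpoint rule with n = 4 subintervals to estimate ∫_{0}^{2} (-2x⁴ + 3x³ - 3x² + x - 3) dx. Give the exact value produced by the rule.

h = (2 − 0)/4 = 0.5.
Midpoints m₁,…,m₄ = 0.25, 0.75, 1.25, 1.75.
f(m₁)=-2.8984375, f(m₂)=-3.3046875, f(m₃)=-5.4609375, f(m₄)=-13.1171875.
h·[f(m₁) + f(m₂) + f(m₃) + f(m₄)] = 0.5·(-24.78125) = -12.390625.

-12.390625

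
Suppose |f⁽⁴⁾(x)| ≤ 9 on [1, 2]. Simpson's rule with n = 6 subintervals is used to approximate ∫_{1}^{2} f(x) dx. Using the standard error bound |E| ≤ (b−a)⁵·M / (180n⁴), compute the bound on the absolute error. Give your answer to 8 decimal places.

0.00003858

|E| ≤ (1)⁵·9 / (180·6⁴) = 9/233280 = 0.00003858.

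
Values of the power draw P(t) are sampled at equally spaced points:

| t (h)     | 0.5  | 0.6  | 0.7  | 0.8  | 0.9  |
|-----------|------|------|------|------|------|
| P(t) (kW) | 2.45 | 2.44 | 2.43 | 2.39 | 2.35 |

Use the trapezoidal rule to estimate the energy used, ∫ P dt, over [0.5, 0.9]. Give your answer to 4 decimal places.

0.9660

h = 0.1, n = 4.
(h/2)·[y₀ + 2y₁ + 2y₂ + 2y₃ + y₄] = 0.05·(19.32) = 0.9660.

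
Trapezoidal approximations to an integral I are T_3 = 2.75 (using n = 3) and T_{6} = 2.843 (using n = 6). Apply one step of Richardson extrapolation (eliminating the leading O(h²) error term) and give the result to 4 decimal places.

2.8740

R = (4·T_{6} − T_3) / 3 = (4·2.843 − 2.75)/3 = (8.622)/3 = 2.8740.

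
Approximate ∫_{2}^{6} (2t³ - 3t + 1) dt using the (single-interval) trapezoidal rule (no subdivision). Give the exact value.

852

T = (b−a)/2 · [f(2) + f(6)] = 2·[11 + 415] = 852.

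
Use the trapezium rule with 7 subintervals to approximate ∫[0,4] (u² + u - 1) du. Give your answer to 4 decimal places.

25.5510

h = (4 − 0)/7 = 0.571429.
Nodes u₀,…,u₇ = 0, 0.571429, 1.142857, 1.714286, 2.285714, 2.857143, 3.428571, 4.
f(u) = u² + u - 1: f₀=-1, f₁=-0.102041, f₂=1.448980, f₃=3.653061, f₄=6.510204, f₅=10.020408, f₆=14.183673, f₇=19.
(h/2)·[f₀ + 2f₁ + 2f₂ + 2f₃ + 2f₄ + 2f₅ + 2f₆ + f₇] = 0.285714·(89.428571) = 25.5510.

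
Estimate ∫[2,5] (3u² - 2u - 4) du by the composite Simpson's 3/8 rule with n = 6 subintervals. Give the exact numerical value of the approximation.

h = (5 − 2)/6 = 0.5.
Nodes u₀,…,u₆ = 2, 2.5, 3, 3.5, 4, 4.5, 5.
f(u) = 3u² - 2u - 4: f₀=4, f₁=9.75, f₂=17, f₃=25.75, f₄=36, f₅=47.75, f₆=61.
(3h/8)·[f₀ + 3f₁ + 3f₂ + 2f₃ + 3f₄ + 3f₅ + f₆] = 0.1875·(448) = 84.

84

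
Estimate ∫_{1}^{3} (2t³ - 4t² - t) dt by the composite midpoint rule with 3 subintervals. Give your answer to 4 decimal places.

0.7407

h = (3 − 1)/3 = 0.666667.
Midpoints m₁,…,m₃ = 1.333333, 2, 2.666667.
f(m₁)=-3.703704, f(m₂)=-2, f(m₃)=6.814815.
h·[f(m₁) + f(m₂) + f(m₃)] = 0.666667·(1.111111) = 0.7407.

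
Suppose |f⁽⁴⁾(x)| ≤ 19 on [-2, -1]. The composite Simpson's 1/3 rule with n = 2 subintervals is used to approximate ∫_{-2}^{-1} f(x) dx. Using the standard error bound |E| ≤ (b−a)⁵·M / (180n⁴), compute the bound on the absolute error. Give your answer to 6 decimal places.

0.006597

|E| ≤ (1)⁵·19 / (180·2⁴) = 19/2880 = 0.006597.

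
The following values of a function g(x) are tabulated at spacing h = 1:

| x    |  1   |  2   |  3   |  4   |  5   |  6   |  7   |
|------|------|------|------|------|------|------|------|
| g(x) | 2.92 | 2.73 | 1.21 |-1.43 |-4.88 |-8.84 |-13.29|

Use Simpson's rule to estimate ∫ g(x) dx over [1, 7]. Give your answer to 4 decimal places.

h = 1, n = 6.
(h/3)·[y₀ + 4y₁ + 2y₂ + 4y₃ + 2y₄ + 4y₅ + y₆] = 0.333333·(-47.87) = -15.9567.

-15.9567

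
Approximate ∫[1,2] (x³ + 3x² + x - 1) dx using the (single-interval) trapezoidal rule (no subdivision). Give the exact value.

T = (b−a)/2 · [f(1) + f(2)] = 0.5·[4 + 21] = 12.5.

12.5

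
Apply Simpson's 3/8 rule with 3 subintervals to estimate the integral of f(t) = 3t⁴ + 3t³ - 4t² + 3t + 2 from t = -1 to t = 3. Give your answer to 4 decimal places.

h = (3 − (-1))/3 = 1.333333.
Nodes t₀,…,t₃ = -1, 0.333333, 1.666667, 3.
f(t) = 3t⁴ + 3t³ - 4t² + 3t + 2: f₀=-5, f₁=2.703704, f₂=32.925926, f₃=299.
(3h/8)·[f₀ + 3f₁ + 3f₂ + f₃] = 0.5·(400.888889) = 200.4444.

200.4444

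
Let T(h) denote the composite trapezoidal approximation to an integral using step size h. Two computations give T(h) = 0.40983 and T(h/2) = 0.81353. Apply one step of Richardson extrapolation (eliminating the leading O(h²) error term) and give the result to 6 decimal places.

R = (4·T(h/2) − T(h)) / 3 = (4·0.81353 − 0.40983)/3 = (2.84429)/3 = 0.948097.

0.948097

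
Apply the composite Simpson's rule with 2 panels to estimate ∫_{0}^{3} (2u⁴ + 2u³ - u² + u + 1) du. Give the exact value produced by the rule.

140.25

h = (3 − 0)/2 = 1.5.
Nodes u₀,…,u₂ = 0, 1.5, 3.
f(u) = 2u⁴ + 2u³ - u² + u + 1: f₀=1, f₁=17.125, f₂=211.
(h/3)·[f₀ + 4f₁ + f₂] = 0.5·(280.5) = 140.25.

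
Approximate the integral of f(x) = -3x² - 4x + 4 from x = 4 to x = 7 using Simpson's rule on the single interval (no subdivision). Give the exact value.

-333

S = (b−a)/6 · [f(4) + 4f(5.5) + f(7)] = 0.5·[(-60) + 4·(-108.75) + (-171)] = -333.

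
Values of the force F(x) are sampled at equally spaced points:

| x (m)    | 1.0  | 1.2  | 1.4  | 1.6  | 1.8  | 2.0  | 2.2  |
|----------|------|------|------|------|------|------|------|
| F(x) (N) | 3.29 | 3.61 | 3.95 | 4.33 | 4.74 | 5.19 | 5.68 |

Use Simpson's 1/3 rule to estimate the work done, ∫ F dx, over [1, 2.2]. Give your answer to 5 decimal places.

h = 0.2, n = 6.
(h/3)·[y₀ + 4y₁ + 2y₂ + 4y₃ + 2y₄ + 4y₅ + y₆] = 0.066667·(78.87) = 5.25800.

5.25800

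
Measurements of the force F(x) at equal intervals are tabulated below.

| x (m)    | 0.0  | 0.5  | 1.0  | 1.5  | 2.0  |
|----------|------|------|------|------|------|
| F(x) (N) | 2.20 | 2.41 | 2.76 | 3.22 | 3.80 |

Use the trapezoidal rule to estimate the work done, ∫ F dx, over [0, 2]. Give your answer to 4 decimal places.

5.6950

h = 0.5, n = 4.
(h/2)·[y₀ + 2y₁ + 2y₂ + 2y₃ + y₄] = 0.25·(22.78) = 5.6950.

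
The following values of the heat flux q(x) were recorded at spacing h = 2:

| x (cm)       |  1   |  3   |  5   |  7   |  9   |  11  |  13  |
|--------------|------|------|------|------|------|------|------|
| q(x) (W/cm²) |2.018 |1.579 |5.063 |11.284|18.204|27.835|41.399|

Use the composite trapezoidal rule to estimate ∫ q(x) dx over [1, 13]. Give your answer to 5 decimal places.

h = 2, n = 6.
(h/2)·[y₀ + 2y₁ + 2y₂ + 2y₃ + 2y₄ + 2y₅ + y₆] = 1·(171.347) = 171.34700.

171.34700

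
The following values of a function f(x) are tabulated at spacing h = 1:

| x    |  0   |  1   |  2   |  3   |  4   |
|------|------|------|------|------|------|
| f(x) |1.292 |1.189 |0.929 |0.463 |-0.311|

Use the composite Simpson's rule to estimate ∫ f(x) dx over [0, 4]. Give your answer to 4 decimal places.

h = 1, n = 4.
(h/3)·[y₀ + 4y₁ + 2y₂ + 4y₃ + y₄] = 0.333333·(9.447) = 3.1490.

3.1490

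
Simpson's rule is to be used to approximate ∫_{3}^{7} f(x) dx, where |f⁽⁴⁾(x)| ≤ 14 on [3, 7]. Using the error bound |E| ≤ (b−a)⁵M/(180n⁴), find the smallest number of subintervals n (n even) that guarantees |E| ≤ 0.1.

Need 14336/(180n⁴) ≤ 0.1.
n⁴ ≥ 14336/(180·0.1) = 796.444 ⇒ n ≥ 5.3124, so the smallest even n is 6. (n must be even for Simpson's rule.)

6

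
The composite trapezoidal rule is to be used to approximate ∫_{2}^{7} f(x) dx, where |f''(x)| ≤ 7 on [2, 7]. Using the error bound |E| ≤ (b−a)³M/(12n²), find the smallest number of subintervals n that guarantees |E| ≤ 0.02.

Need 875/(12n²) ≤ 0.02.
n² ≥ 875/(12·0.02) = 3645.83 ⇒ n ≥ 60.3807, so the smallest n is 61.

61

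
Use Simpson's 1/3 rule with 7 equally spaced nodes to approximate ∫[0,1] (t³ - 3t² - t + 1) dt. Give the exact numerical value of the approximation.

-0.25

h = (1 − 0)/6 = 0.166667.
Nodes t₀,…,t₆ = 0, 0.166667, 0.333333, 0.5, 0.666667, 0.833333, 1.
f(t) = t³ - 3t² - t + 1: f₀=1, f₁=0.754630, f₂=0.370370, f₃=-0.125, f₄=-0.703704, f₅=-1.337963, f₆=-2.
(h/3)·[f₀ + 4f₁ + 2f₂ + 4f₃ + 2f₄ + 4f₅ + f₆] = 0.055556·(-4.5) = -0.25.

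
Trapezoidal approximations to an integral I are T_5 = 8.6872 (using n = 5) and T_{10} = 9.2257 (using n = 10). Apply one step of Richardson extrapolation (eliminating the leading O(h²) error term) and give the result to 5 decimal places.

R = (4·T_{10} − T_5) / 3 = (4·9.2257 − 8.6872)/3 = (28.2156)/3 = 9.40520.

9.40520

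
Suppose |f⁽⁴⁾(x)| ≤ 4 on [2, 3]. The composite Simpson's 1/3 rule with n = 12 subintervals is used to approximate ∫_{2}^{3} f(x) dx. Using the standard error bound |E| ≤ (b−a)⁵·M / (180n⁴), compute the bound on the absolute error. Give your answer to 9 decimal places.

|E| ≤ (1)⁵·4 / (180·12⁴) = 4/3732480 = 0.000001072.

0.000001072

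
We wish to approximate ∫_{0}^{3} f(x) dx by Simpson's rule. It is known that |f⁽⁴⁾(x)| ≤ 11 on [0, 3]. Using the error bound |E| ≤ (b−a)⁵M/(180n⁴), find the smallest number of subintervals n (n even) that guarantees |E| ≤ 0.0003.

Need 2673/(180n⁴) ≤ 0.0003.
n⁴ ≥ 2673/(180·0.0003) = 49500 ⇒ n ≥ 14.9160, so the smallest even n is 16. (n must be even for Simpson's rule.)

16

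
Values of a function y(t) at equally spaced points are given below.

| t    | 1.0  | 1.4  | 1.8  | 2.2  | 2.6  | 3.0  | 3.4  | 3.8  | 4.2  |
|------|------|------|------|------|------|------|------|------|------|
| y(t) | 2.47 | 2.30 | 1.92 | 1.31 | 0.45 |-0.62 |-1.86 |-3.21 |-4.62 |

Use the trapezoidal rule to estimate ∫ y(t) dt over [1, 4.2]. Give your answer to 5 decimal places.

-0.31400

h = 0.4, n = 8.
(h/2)·[y₀ + 2y₁ + 2y₂ + 2y₃ + 2y₄ + 2y₅ + 2y₆ + 2y₇ + y₈] = 0.2·(-1.57) = -0.31400.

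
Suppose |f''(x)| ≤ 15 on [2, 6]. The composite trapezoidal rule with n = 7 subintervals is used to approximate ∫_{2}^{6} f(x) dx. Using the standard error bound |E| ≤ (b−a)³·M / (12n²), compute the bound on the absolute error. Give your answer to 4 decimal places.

1.6327

|E| ≤ (4)³·15 / (12·7²) = 960/588 = 1.6327.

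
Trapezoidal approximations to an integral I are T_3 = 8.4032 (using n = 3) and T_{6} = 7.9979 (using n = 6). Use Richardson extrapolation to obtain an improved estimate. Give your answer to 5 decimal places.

7.86280

R = (4·T_{6} − T_3) / 3 = (4·7.9979 − 8.4032)/3 = (23.5884)/3 = 7.86280.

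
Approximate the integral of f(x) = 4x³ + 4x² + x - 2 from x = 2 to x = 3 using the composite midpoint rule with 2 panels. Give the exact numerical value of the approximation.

h = (3 − 2)/2 = 0.5.
Midpoints m₁,…,m₂ = 2.25, 2.75.
f(m₁)=66.0625, f(m₂)=114.1875.
h·[f(m₁) + f(m₂)] = 0.5·(180.25) = 90.125.

90.125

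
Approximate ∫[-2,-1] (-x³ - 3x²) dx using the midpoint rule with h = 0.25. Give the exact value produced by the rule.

-3.2578125

h = (-1 − (-2))/4 = 0.25.
Midpoints m₁,…,m₄ = -1.875, -1.625, -1.375, -1.125.
f(m₁)=-3.955078125, f(m₂)=-3.630859375, f(m₃)=-3.072265625, f(m₄)=-2.373046875.
h·[f(m₁) + f(m₂) + f(m₃) + f(m₄)] = 0.25·(-13.03125) = -3.2578125.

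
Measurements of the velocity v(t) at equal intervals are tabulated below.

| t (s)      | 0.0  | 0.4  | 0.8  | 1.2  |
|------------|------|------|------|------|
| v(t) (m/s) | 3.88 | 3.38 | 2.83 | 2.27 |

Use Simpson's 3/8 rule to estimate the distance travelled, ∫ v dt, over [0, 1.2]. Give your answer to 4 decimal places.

h = 0.4, n = 3.
(3h/8)·[y₀ + 3y₁ + 3y₂ + y₃] = 0.15·(24.78) = 3.7170.

3.7170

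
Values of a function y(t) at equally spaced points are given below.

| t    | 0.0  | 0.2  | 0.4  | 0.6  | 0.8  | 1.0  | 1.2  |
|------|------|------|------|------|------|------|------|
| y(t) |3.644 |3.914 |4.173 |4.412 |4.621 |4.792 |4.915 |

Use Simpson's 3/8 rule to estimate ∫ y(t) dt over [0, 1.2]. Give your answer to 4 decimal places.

5.2412

h = 0.2, n = 6.
(3h/8)·[y₀ + 3y₁ + 3y₂ + 2y₃ + 3y₄ + 3y₅ + y₆] = 0.075·(69.883) = 5.2412.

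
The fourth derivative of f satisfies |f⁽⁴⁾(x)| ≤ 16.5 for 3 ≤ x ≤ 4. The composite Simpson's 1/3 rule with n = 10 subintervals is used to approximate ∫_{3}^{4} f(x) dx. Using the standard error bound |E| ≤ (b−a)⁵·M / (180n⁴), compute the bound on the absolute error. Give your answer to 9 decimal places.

0.000009167

|E| ≤ (1)⁵·16.5 / (180·10⁴) = 16.5/1800000 = 0.000009167.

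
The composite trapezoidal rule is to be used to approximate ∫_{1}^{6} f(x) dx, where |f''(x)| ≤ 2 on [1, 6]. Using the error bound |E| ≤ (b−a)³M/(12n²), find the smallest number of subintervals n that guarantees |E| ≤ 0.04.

23

Need 250/(12n²) ≤ 0.04.
n² ≥ 250/(12·0.04) = 520.833 ⇒ n ≥ 22.8218, so the smallest n is 23.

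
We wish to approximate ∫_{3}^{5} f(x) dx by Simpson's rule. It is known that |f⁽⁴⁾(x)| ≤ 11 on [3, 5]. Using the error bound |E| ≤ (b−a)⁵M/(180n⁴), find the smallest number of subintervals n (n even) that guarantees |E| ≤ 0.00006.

Need 352/(180n⁴) ≤ 0.00006.
n⁴ ≥ 352/(180·0.00006) = 32592.6 ⇒ n ≥ 13.4363, so the smallest even n is 14. (n must be even for Simpson's rule.)

14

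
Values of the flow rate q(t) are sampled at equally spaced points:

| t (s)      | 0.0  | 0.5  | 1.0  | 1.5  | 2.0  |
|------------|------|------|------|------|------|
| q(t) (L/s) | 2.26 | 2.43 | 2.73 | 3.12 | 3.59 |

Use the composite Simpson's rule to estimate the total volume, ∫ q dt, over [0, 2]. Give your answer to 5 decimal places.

h = 0.5, n = 4.
(h/3)·[y₀ + 4y₁ + 2y₂ + 4y₃ + y₄] = 0.166667·(33.51) = 5.58500.

5.58500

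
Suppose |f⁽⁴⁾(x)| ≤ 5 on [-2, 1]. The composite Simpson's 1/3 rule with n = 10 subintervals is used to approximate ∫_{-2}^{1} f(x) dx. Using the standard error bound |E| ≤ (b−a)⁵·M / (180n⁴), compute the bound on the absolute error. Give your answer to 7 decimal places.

0.0006750

|E| ≤ (3)⁵·5 / (180·10⁴) = 1215/1800000 = 0.0006750.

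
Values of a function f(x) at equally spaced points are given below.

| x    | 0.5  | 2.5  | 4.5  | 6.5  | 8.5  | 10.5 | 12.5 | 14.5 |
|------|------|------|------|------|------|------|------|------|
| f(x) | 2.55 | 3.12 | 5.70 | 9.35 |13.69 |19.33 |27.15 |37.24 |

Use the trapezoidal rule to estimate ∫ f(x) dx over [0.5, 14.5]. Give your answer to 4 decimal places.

196.4700

h = 2, n = 7.
(h/2)·[y₀ + 2y₁ + 2y₂ + 2y₃ + 2y₄ + 2y₅ + 2y₆ + y₇] = 1·(196.47) = 196.4700.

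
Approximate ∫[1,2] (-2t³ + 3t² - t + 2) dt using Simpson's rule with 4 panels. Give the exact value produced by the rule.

h = (2 − 1)/4 = 0.25.
Nodes t₀,…,t₄ = 1, 1.25, 1.5, 1.75, 2.
f(t) = -2t³ + 3t² - t + 2: f₀=2, f₁=1.53125, f₂=0.5, f₃=-1.28125, f₄=-4.
(h/3)·[f₀ + 4f₁ + 2f₂ + 4f₃ + f₄] = 0.083333·(0) = 0.

0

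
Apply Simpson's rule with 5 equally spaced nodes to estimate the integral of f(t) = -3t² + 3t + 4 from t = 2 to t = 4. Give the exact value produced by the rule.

-30

h = (4 − 2)/4 = 0.5.
Nodes t₀,…,t₄ = 2, 2.5, 3, 3.5, 4.
f(t) = -3t² + 3t + 4: f₀=-2, f₁=-7.25, f₂=-14, f₃=-22.25, f₄=-32.
(h/3)·[f₀ + 4f₁ + 2f₂ + 4f₃ + f₄] = 0.166667·(-180) = -30.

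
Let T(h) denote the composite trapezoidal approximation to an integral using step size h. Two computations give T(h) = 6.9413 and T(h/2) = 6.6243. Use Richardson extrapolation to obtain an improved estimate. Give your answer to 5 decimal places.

6.51863

R = (4·T(h/2) − T(h)) / 3 = (4·6.6243 − 6.9413)/3 = (19.5559)/3 = 6.51863.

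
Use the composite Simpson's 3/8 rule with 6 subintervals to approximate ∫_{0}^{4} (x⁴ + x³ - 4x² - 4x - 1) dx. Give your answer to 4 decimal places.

h = (4 − 0)/6 = 0.666667.
Nodes x₀,…,x₆ = 0, 0.666667, 1.333333, 2, 2.666667, 3.333333, 4.
f(x) = x⁴ + x³ - 4x² - 4x - 1: f₀=-1, f₁=-4.950617, f₂=-7.913580, f₃=-1, f₄=29.419753, f₅=101.716049, f₆=239.
(3h/8)·[f₀ + 3f₁ + 3f₂ + 2f₃ + 3f₄ + 3f₅ + f₆] = 0.25·(590.814815) = 147.7037.

147.7037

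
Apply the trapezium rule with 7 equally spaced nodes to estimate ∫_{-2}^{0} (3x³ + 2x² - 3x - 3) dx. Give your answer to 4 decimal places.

-6.9259

h = (0 − (-2))/6 = 0.333333.
Nodes x₀,…,x₆ = -2, -1.666667, -1.333333, -1, -0.666667, -0.333333, 0.
f(x) = 3x³ + 2x² - 3x - 3: f₀=-13, f₁=-6.333333, f₂=-2.555556, f₃=-1, f₄=-1, f₅=-1.888889, f₆=-3.
(h/2)·[f₀ + 2f₁ + 2f₂ + 2f₃ + 2f₄ + 2f₅ + f₆] = 0.166667·(-41.555556) = -6.9259.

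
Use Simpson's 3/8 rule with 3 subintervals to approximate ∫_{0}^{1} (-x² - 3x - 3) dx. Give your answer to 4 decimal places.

-4.8333

h = (1 − 0)/3 = 0.333333.
Nodes x₀,…,x₃ = 0, 0.333333, 0.666667, 1.
f(x) = -x² - 3x - 3: f₀=-3, f₁=-4.111111, f₂=-5.444444, f₃=-7.
(3h/8)·[f₀ + 3f₁ + 3f₂ + f₃] = 0.125·(-38.666667) = -4.8333.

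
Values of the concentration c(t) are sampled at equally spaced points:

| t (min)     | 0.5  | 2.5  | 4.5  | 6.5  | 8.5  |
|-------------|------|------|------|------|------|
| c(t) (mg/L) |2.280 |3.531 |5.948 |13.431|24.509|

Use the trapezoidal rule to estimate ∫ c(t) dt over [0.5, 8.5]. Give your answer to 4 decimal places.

72.6090

h = 2, n = 4.
(h/2)·[y₀ + 2y₁ + 2y₂ + 2y₃ + y₄] = 1·(72.609) = 72.6090.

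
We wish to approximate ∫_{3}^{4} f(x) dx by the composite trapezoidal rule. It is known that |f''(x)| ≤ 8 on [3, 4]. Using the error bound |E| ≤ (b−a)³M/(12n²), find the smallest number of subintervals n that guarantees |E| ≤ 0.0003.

48

Need 8/(12n²) ≤ 0.0003.
n² ≥ 8/(12·0.0003) = 2222.22 ⇒ n ≥ 47.1405, so the smallest n is 48.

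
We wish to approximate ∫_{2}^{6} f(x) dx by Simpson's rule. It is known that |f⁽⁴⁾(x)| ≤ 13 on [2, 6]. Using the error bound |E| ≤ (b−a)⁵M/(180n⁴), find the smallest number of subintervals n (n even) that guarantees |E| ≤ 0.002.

Need 13312/(180n⁴) ≤ 0.002.
n⁴ ≥ 13312/(180·0.002) = 36977.8 ⇒ n ≥ 13.8671, so the smallest even n is 14. (n must be even for Simpson's rule.)

14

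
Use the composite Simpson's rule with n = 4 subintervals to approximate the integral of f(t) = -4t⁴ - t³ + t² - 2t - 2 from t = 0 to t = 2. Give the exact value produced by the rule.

-35

h = (2 − 0)/4 = 0.5.
Nodes t₀,…,t₄ = 0, 0.5, 1, 1.5, 2.
f(t) = -4t⁴ - t³ + t² - 2t - 2: f₀=-2, f₁=-3.125, f₂=-8, f₃=-26.375, f₄=-74.
(h/3)·[f₀ + 4f₁ + 2f₂ + 4f₃ + f₄] = 0.166667·(-210) = -35.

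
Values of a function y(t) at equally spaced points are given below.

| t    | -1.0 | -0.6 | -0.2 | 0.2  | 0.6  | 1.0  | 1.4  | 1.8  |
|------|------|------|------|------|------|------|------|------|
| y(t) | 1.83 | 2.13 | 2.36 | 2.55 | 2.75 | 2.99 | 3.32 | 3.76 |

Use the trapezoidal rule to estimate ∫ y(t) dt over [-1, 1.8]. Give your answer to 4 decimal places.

h = 0.4, n = 7.
(h/2)·[y₀ + 2y₁ + 2y₂ + 2y₃ + 2y₄ + 2y₅ + 2y₆ + y₇] = 0.2·(37.79) = 7.5580.

7.5580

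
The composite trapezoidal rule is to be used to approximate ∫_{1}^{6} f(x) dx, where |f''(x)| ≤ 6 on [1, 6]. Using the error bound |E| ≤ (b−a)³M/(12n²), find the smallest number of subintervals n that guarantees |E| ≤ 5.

4

Need 750/(12n²) ≤ 5.
n² ≥ 750/(12·5) = 12.5 ⇒ n ≥ 3.5355, so the smallest n is 4.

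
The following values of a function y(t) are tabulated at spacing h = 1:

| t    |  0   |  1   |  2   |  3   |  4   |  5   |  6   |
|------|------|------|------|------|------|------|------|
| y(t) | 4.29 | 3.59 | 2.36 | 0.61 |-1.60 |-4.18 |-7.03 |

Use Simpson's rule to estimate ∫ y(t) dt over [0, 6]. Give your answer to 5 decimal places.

-0.38000

h = 1, n = 6.
(h/3)·[y₀ + 4y₁ + 2y₂ + 4y₃ + 2y₄ + 4y₅ + y₆] = 0.333333·(-1.14) = -0.38000.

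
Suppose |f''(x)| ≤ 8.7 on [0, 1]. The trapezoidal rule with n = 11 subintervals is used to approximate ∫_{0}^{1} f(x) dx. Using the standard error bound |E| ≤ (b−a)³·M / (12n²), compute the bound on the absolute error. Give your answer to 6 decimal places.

|E| ≤ (1)³·8.7 / (12·11²) = 8.7/1452 = 0.005992.

0.005992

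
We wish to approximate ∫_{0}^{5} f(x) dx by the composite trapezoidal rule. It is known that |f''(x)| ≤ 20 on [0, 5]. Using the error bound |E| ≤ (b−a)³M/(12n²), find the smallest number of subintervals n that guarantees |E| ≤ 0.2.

33

Need 2500/(12n²) ≤ 0.2.
n² ≥ 2500/(12·0.2) = 1041.67 ⇒ n ≥ 32.2749, so the smallest n is 33.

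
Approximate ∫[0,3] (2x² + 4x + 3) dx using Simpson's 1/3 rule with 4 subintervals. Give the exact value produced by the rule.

h = (3 − 0)/4 = 0.75.
Nodes x₀,…,x₄ = 0, 0.75, 1.5, 2.25, 3.
f(x) = 2x² + 4x + 3: f₀=3, f₁=7.125, f₂=13.5, f₃=22.125, f₄=33.
(h/3)·[f₀ + 4f₁ + 2f₂ + 4f₃ + f₄] = 0.25·(180) = 45.

45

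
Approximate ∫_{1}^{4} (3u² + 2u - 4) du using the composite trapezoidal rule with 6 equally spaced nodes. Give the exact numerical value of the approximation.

66.54

h = (4 − 1)/5 = 0.6.
Nodes u₀,…,u₅ = 1, 1.6, 2.2, 2.8, 3.4, 4.
f(u) = 3u² + 2u - 4: f₀=1, f₁=6.88, f₂=14.92, f₃=25.12, f₄=37.48, f₅=52.
(h/2)·[f₀ + 2f₁ + 2f₂ + 2f₃ + 2f₄ + f₅] = 0.3·(221.8) = 66.54.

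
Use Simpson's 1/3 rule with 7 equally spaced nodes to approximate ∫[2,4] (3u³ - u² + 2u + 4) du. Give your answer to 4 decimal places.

181.3333

h = (4 − 2)/6 = 0.333333.
Nodes u₀,…,u₆ = 2, 2.333333, 2.666667, 3, 3.333333, 3.666667, 4.
f(u) = 3u³ - u² + 2u + 4: f₀=28, f₁=41.333333, f₂=59.111111, f₃=82, f₄=110.666667, f₅=145.777778, f₆=188.
(h/3)·[f₀ + 4f₁ + 2f₂ + 4f₃ + 2f₄ + 4f₅ + f₆] = 0.111111·(1632) = 181.3333.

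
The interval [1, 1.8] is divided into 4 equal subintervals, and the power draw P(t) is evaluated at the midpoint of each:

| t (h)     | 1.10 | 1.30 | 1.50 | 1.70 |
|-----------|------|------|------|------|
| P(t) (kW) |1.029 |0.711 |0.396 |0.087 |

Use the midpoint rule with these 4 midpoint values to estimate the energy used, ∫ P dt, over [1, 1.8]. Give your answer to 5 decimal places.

0.44460

h = 0.2, n = 4.
h·[y(m₁) + y(m₂) + y(m₃) + y(m₄)] = 0.2·(2.223) = 0.44460.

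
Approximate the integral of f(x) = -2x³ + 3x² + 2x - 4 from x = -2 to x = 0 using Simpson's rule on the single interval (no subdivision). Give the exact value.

4

S = (b−a)/6 · [f(-2) + 4f(-1) + f(0)] = 0.333333·[20 + 4·(-1) + (-4)] = 4.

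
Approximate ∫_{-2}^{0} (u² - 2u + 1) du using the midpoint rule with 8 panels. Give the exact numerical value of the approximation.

8.65625

h = (0 − (-2))/8 = 0.25.
Midpoints m₁,…,m₈ = -1.875, -1.625, -1.375, -1.125, -0.875, -0.625, -0.375, -0.125.
f(m₁)=8.265625, f(m₂)=6.890625, f(m₃)=5.640625, f(m₄)=4.515625, f(m₅)=3.515625, f(m₆)=2.640625, f(m₇)=1.890625, f(m₈)=1.265625.
h·[f(m₁) + f(m₂) + f(m₃) + f(m₄) + f(m₅) + f(m₆) + f(m₇) + f(m₈)] = 0.25·(34.625) = 8.65625.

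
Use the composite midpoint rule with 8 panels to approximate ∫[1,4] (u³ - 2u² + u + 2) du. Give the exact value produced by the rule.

h = (4 − 1)/8 = 0.375.
Midpoints m₁,…,m₈ = 1.1875, 1.5625, 1.9375, 2.3125, 2.6875, 3.0625, 3.4375, 3.8125.
f(m₁)=2.041748046875, f(m₂)=2.494384765625, f(m₃)=3.702880859375, f(m₄)=5.983642578125, f(m₅)=9.653076171875, f(m₆)=15.027587890625, f(m₇)=22.423583984375, f(m₈)=32.157470703125.
h·[f(m₁) + f(m₂) + f(m₃) + f(m₄) + f(m₅) + f(m₆) + f(m₇) + f(m₈)] = 0.375·(93.484375) = 35.056640625.

35.056640625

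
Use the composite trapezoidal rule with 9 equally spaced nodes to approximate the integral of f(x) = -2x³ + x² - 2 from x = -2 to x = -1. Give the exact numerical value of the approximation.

7.859375

h = (-1 − (-2))/8 = 0.125.
Nodes x₀,…,x₈ = -2, -1.875, -1.75, -1.625, -1.5, -1.375, -1.25, -1.125, -1.
f(x) = -2x³ + x² - 2: f₀=18, f₁=14.69921875, f₂=11.78125, f₃=9.22265625, f₄=7, f₅=5.08984375, f₆=3.46875, f₇=2.11328125, f₈=1.
(h/2)·[f₀ + 2f₁ + 2f₂ + 2f₃ + 2f₄ + 2f₅ + 2f₆ + 2f₇ + f₈] = 0.0625·(125.75) = 7.859375.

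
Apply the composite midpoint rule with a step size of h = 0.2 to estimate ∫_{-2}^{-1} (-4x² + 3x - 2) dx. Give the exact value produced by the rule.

h = (-1 − (-2))/5 = 0.2.
Midpoints m₁,…,m₅ = -1.9, -1.7, -1.5, -1.3, -1.1.
f(m₁)=-22.14, f(m₂)=-18.66, f(m₃)=-15.5, f(m₄)=-12.66, f(m₅)=-10.14.
h·[f(m₁) + f(m₂) + f(m₃) + f(m₄) + f(m₅)] = 0.2·(-79.1) = -15.82.

-15.82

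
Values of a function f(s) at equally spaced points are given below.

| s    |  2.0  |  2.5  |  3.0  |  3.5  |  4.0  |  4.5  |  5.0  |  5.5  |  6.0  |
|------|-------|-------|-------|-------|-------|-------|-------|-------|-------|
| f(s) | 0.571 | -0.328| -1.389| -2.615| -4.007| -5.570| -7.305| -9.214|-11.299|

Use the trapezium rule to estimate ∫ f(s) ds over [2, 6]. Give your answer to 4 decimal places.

h = 0.5, n = 8.
(h/2)·[y₀ + 2y₁ + 2y₂ + 2y₃ + 2y₄ + 2y₅ + 2y₆ + 2y₇ + y₈] = 0.25·(-71.584) = -17.8960.

-17.8960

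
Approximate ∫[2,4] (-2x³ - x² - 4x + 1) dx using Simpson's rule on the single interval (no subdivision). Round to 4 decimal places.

S = (b−a)/6 · [f(2) + 4f(3) + f(4)] = 0.333333·[(-27) + 4·(-74) + (-159)] = -160.6667.

-160.6667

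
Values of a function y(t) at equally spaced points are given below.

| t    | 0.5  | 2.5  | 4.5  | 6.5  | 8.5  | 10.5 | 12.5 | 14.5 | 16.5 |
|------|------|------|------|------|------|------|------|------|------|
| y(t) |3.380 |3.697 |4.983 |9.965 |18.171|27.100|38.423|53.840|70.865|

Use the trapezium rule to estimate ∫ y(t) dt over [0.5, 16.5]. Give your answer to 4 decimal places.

386.6030

h = 2, n = 8.
(h/2)·[y₀ + 2y₁ + 2y₂ + 2y₃ + 2y₄ + 2y₅ + 2y₆ + 2y₇ + y₈] = 1·(386.603) = 386.6030.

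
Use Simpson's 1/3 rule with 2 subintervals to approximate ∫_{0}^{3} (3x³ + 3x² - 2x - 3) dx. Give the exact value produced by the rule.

69.75

h = (3 − 0)/2 = 1.5.
Nodes x₀,…,x₂ = 0, 1.5, 3.
f(x) = 3x³ + 3x² - 2x - 3: f₀=-3, f₁=10.875, f₂=99.
(h/3)·[f₀ + 4f₁ + f₂] = 0.5·(139.5) = 69.75.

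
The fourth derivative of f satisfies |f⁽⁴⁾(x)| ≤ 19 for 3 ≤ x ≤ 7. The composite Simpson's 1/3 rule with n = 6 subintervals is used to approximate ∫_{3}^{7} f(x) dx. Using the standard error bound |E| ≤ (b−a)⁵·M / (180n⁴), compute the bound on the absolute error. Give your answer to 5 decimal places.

|E| ≤ (4)⁵·19 / (180·6⁴) = 19456/233280 = 0.08340.

0.08340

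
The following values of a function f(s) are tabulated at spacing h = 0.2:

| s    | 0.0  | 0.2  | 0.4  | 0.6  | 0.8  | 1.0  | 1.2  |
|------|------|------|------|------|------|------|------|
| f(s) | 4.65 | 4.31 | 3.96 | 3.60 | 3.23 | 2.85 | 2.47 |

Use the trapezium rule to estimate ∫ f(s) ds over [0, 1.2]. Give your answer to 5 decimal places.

h = 0.2, n = 6.
(h/2)·[y₀ + 2y₁ + 2y₂ + 2y₃ + 2y₄ + 2y₅ + y₆] = 0.1·(43.02) = 4.30200.

4.30200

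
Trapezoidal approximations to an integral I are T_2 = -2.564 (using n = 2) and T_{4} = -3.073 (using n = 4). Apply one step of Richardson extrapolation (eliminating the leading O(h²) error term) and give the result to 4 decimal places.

-3.2427

R = (4·T_{4} − T_2) / 3 = (4·(-3.073) − (-2.564))/3 = (-9.728)/3 = -3.2427.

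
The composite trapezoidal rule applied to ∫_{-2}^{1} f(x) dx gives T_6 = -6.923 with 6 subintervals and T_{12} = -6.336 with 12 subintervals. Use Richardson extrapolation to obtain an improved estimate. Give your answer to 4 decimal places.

R = (4·T_{12} − T_6) / 3 = (4·(-6.336) − (-6.923))/3 = (-18.421)/3 = -6.1403.

-6.1403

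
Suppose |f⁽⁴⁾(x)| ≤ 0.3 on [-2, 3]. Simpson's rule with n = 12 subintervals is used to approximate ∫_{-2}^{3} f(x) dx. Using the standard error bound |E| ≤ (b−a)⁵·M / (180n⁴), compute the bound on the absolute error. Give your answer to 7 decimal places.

|E| ≤ (5)⁵·0.3 / (180·12⁴) = 937.5/3732480 = 0.0002512.

0.0002512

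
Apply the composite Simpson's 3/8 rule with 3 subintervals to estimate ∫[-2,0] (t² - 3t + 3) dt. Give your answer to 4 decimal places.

h = (0 − (-2))/3 = 0.666667.
Nodes t₀,…,t₃ = -2, -1.333333, -0.666667, 0.
f(t) = t² - 3t + 3: f₀=13, f₁=8.777778, f₂=5.444444, f₃=3.
(3h/8)·[f₀ + 3f₁ + 3f₂ + f₃] = 0.25·(58.666667) = 14.6667.

14.6667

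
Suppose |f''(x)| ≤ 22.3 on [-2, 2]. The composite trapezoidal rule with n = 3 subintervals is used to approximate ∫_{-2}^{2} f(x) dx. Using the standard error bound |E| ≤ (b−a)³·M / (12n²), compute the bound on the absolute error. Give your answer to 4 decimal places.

|E| ≤ (4)³·22.3 / (12·3²) = 1427.2/108 = 13.2148.

13.2148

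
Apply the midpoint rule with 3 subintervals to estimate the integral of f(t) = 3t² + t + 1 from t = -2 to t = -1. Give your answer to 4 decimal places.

h = (-1 − (-2))/3 = 0.333333.
Midpoints m₁,…,m₃ = -1.833333, -1.5, -1.166667.
f(m₁)=9.25, f(m₂)=6.25, f(m₃)=3.916667.
h·[f(m₁) + f(m₂) + f(m₃)] = 0.333333·(19.416667) = 6.4722.

6.4722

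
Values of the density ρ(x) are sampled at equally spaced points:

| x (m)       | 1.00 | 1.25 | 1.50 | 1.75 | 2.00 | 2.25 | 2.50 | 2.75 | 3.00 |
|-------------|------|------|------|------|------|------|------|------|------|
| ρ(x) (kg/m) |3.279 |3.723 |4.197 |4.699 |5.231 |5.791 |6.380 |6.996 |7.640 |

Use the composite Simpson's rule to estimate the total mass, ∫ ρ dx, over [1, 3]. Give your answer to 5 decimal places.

h = 0.25, n = 8.
(h/3)·[y₀ + 4y₁ + 2y₂ + 4y₃ + 2y₄ + 4y₅ + 2y₆ + 4y₇ + y₈] = 0.083333·(127.371) = 10.61425.

10.61425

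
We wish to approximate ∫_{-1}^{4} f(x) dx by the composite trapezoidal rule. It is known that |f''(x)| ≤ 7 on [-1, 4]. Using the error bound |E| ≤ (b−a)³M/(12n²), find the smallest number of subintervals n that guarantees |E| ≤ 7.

4

Need 875/(12n²) ≤ 7.
n² ≥ 875/(12·7) = 10.4167 ⇒ n ≥ 3.2275, so the smallest n is 4.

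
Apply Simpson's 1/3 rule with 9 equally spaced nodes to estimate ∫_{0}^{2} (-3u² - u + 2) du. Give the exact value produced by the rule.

-6

h = (2 − 0)/8 = 0.25.
Nodes u₀,…,u₈ = 0, 0.25, 0.5, 0.75, 1, 1.25, 1.5, 1.75, 2.
f(u) = -3u² - u + 2: f₀=2, f₁=1.5625, f₂=0.75, f₃=-0.4375, f₄=-2, f₅=-3.9375, f₆=-6.25, f₇=-8.9375, f₈=-12.
(h/3)·[f₀ + 4f₁ + 2f₂ + 4f₃ + 2f₄ + 4f₅ + 2f₆ + 4f₇ + f₈] = 0.083333·(-72) = -6.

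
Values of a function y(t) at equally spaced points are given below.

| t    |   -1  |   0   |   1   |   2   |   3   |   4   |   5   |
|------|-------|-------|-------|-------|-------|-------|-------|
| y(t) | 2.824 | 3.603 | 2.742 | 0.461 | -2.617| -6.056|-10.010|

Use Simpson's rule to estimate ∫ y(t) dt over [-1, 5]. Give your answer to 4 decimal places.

-4.9680

h = 1, n = 6.
(h/3)·[y₀ + 4y₁ + 2y₂ + 4y₃ + 2y₄ + 4y₅ + y₆] = 0.333333·(-14.904) = -4.9680.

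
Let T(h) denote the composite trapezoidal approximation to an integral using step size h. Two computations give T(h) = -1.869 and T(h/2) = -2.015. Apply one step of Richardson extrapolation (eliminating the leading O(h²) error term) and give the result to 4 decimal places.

R = (4·T(h/2) − T(h)) / 3 = (4·(-2.015) − (-1.869))/3 = (-6.191)/3 = -2.0637.

-2.0637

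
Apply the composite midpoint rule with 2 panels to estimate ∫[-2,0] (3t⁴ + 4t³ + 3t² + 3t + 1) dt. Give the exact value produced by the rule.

h = (0 − (-2))/2 = 1.
Midpoints m₁,…,m₂ = -1.5, -0.5.
f(m₁)=4.9375, f(m₂)=-0.0625.
h·[f(m₁) + f(m₂)] = 1·(4.875) = 4.875.

4.875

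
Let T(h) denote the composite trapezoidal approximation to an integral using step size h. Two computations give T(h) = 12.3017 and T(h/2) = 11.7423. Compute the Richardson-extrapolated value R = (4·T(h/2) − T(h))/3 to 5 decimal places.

R = (4·T(h/2) − T(h)) / 3 = (4·11.7423 − 12.3017)/3 = (34.6675)/3 = 11.55583.

11.55583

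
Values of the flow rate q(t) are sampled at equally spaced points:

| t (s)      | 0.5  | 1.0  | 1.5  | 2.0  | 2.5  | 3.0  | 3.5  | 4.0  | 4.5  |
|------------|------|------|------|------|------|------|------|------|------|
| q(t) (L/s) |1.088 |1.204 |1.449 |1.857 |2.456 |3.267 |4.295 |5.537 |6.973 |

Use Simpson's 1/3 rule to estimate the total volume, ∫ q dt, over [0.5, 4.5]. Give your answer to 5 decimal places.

11.98683

h = 0.5, n = 8.
(h/3)·[y₀ + 4y₁ + 2y₂ + 4y₃ + 2y₄ + 4y₅ + 2y₆ + 4y₇ + y₈] = 0.166667·(71.921) = 11.98683.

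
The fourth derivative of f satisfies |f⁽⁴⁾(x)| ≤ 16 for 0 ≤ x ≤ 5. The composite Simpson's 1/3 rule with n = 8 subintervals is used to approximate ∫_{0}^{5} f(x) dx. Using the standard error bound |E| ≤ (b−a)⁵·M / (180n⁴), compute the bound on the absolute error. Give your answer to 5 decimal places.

|E| ≤ (5)⁵·16 / (180·8⁴) = 50000/737280 = 0.06782.

0.06782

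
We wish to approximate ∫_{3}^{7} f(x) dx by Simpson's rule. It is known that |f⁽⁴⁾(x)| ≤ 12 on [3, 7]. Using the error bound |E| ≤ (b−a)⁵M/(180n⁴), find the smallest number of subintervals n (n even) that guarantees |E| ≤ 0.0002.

26

Need 12288/(180n⁴) ≤ 0.0002.
n⁴ ≥ 12288/(180·0.0002) = 341333 ⇒ n ≥ 24.1710, so the smallest even n is 26. (n must be even for Simpson's rule.)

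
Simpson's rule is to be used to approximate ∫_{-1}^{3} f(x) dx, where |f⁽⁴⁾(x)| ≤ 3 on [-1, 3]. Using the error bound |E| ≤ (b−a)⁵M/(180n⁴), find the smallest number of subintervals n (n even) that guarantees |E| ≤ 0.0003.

Need 3072/(180n⁴) ≤ 0.0003.
n⁴ ≥ 3072/(180·0.0003) = 56888.9 ⇒ n ≥ 15.4439, so the smallest even n is 16. (n must be even for Simpson's rule.)

16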